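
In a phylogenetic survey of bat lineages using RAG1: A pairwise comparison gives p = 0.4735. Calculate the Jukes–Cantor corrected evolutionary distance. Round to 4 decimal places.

d = −(3/4) ln(1 − 4p/3) = −0.75 ln(1 − 0.631333) = −0.75 ln(0.368667)
  = −0.75 × (-0.997861) = 0.748396 substitutions/site.

0.7484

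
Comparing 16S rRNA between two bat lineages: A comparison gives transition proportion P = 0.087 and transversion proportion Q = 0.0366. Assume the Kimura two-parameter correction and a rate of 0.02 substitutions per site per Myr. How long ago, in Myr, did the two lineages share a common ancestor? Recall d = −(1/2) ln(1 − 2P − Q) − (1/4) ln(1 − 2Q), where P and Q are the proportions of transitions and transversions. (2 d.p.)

Under the Kimura two-parameter model, d = −½ ln(1 − 2P − Q) − ¼ ln(1 − 2Q).
1 − 2P − Q = 0.7894, giving −½ ln(0.7894) = 0.118241.
1 − 2Q = 0.9268, giving −¼ ln(0.9268) = 0.019004.
d = 0.118241 + 0.019004 = 0.137245.
Under a molecular clock d = 2μt, so t = d/(2μ) = 0.137245 / (2 × 0.02) = 3.43 Myr.

3.43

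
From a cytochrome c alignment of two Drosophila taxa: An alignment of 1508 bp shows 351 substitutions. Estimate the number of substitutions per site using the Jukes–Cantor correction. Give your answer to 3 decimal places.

p = 351/1508 ≈ 0.232759.
d = −(3/4) ln(1 − 4p/3) = −0.75 ln(1 − 0.310345) = −0.75 ln(0.689655)
  = −0.75 × (-0.371564) = 0.278673 substitutions/site.

0.279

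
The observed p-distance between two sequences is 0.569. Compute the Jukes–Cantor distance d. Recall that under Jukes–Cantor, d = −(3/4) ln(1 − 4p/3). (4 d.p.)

d = −(3/4) ln(1 − 4p/3) = −0.75 ln(1 − 0.758667) = −0.75 ln(0.241333)
  = −0.75 × (-1.421578) = 1.066184 substitutions/site.

1.0662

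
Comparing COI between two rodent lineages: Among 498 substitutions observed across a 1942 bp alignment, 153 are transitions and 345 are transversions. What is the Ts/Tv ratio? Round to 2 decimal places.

0.44

R = 153/345 = 0.443478… ≈ 0.44 (to 2 d.p.).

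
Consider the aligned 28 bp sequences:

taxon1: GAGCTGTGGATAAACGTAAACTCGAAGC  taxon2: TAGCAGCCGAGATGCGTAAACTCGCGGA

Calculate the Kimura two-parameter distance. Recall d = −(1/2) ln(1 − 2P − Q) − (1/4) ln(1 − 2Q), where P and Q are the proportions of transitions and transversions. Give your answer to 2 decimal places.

Of 28 sites, 3 differences are transitions and 7 are transversions, so P = 3/28 ≈ 0.107143 and Q = 7/28 = 0.25.
Under the Kimura two-parameter model, d = −½ ln(1 − 2P − Q) − ¼ ln(1 − 2Q).
1 − 2P − Q = 0.535714, giving −½ ln(0.535714) = 0.312077.
1 − 2Q = 0.5, giving −¼ ln(0.5) = 0.173287.
d = 0.312077 + 0.173287 = 0.485364.

0.49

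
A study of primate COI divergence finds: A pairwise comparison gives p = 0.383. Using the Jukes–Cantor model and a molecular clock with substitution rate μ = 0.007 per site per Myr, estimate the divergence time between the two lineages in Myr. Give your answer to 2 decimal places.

d = −(3/4) ln(1 − 4p/3) = −0.75 ln(1 − 0.510667) = −0.75 ln(0.489333)
  = −0.75 × (-0.714712) = 0.536034 substitutions/site.
Under a molecular clock d = 2μt, so t = d/(2μ) = 0.536034 / (2 × 0.007) = 38.29 Myr.

38.29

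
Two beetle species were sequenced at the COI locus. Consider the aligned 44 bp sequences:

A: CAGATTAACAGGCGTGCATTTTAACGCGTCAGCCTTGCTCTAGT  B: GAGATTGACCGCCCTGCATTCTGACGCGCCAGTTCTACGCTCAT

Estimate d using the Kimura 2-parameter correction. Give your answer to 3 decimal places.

0.474

Of 44 sites, 9 differences are transitions and 6 are transversions, so P = 9/44 ≈ 0.204545 and Q = 6/44 ≈ 0.136364.
Under the Kimura two-parameter model, d = −½ ln(1 − 2P − Q) − ¼ ln(1 − 2Q).
1 − 2P − Q = 0.454546, giving −½ ln(0.454546) = 0.394228.
1 − 2Q = 0.727272, giving −¼ ln(0.727272) = 0.079614.
d = 0.394228 + 0.079614 = 0.473842.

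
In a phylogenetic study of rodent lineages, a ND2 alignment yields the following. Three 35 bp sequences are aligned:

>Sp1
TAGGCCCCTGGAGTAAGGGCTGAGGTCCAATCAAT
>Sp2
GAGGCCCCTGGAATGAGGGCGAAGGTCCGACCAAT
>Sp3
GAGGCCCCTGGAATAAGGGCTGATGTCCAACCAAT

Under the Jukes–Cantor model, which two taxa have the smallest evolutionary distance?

Sp1–Sp2: 7/35 differ, p = 0.200, d = 0.233.
Sp1–Sp3: 4/35 differ, p = 0.114, d = 0.124.
Sp2–Sp3: 5/35 differ, p = 0.143, d = 0.158.
The smallest distance is between Sp1 and Sp3.

Sp1 and Sp3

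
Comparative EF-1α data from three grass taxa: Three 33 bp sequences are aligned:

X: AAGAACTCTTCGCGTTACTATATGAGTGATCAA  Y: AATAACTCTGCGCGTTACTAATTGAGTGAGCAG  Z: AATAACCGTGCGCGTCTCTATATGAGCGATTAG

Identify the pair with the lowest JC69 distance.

X and Y

X–Y: 6/33 differ, p = 0.182, d = 0.208.
X–Z: 9/33 differ, p = 0.273, d = 0.339.
Y–Z: 9/33 differ, p = 0.273, d = 0.339.
The smallest distance is between X and Y.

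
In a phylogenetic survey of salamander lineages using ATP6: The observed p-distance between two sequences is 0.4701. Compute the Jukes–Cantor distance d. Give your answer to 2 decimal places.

0.74

d = −(3/4) ln(1 − 4p/3) = −0.75 ln(1 − 0.6268) = −0.75 ln(0.3732)
  = −0.75 × (-0.985641) = 0.739231 substitutions/site.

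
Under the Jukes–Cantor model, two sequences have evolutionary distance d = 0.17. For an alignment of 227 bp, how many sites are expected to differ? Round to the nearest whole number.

35

Invert JC69: p = (3/4)(1 − e^(−4d/3)) = 0.75 × (1 − e^(-0.226667)) = 0.75 × (1 − 0.797186) = 0.152111.
Expected differing sites = pL ≈ 0.152111 × 227 = 34.529197 ≈ 35.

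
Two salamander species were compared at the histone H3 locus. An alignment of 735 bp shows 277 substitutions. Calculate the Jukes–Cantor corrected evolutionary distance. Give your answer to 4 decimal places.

p = 277/735 ≈ 0.376871.
d = −(3/4) ln(1 − 4p/3) = −0.75 ln(1 − 0.502495) = −0.75 ln(0.497505)
  = −0.75 × (-0.698150) = 0.523613 substitutions/site.

0.5236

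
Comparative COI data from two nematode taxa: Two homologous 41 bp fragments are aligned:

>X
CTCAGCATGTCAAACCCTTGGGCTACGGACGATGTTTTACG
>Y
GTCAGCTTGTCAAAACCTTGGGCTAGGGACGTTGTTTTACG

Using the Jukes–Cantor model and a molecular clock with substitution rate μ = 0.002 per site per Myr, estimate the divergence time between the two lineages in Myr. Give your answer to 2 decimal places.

33.27

The sequences differ at 5 of 41 sites (1, 7, 15, 26, 32), so p = 5/41 ≈ 0.121951.
d = −(3/4) ln(1 − 4p/3) = −0.75 ln(1 − 0.162601) = −0.75 ln(0.837399)
  = −0.75 × (-0.177455) = 0.133091 substitutions/site.
Under a molecular clock d = 2μt, so t = d/(2μ) = 0.133091 / (2 × 0.002) = 33.27 Myr.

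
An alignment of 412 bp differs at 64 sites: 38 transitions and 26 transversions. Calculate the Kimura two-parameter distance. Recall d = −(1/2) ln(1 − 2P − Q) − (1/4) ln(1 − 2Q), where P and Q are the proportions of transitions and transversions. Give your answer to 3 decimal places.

P = 38/412 ≈ 0.092233 and Q = 26/412 ≈ 0.063107.
Under the Kimura two-parameter model, d = −½ ln(1 − 2P − Q) − ¼ ln(1 − 2Q).
1 − 2P − Q = 0.752427, giving −½ ln(0.752427) = 0.142226.
1 − 2Q = 0.873786, giving −¼ ln(0.873786) = 0.033730.
d = 0.142226 + 0.033730 = 0.175956.

0.176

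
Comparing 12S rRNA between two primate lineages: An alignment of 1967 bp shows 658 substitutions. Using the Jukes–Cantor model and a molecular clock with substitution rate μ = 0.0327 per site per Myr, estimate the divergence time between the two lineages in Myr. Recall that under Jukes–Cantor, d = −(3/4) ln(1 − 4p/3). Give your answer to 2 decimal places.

6.77

p = 658/1967 ≈ 0.33452.
d = −(3/4) ln(1 − 4p/3) = −0.75 ln(1 − 0.446027) = −0.75 ln(0.553973)
  = −0.75 × (-0.590639) = 0.442979 substitutions/site.
Under a molecular clock d = 2μt, so t = d/(2μ) = 0.442979 / (2 × 0.0327) = 6.77 Myr.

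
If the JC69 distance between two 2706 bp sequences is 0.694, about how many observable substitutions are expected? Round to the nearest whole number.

1225

Invert JC69: p = (3/4)(1 − e^(−4d/3)) = 0.75 × (1 − e^(-0.925333)) = 0.75 × (1 − 0.396399) = 0.452701.
Expected differing sites = pL ≈ 0.452701 × 2706 = 1225.008906 ≈ 1225.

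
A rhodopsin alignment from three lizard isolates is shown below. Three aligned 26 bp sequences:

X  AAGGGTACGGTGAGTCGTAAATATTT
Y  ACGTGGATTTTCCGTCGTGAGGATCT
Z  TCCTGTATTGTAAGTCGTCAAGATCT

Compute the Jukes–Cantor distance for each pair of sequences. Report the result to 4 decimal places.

X–Y: 12/26 sites differ → p ≈ 0.461538, d = −0.75 ln(1 − 0.615384) = 0.716632 ≈ 0.7166.
X–Z: 10/26 sites differ → p ≈ 0.384615, d = −0.75 ln(1 − 0.51282) = 0.539341 ≈ 0.5393.
Y–Z: 8/26 sites differ → p ≈ 0.307692, d = −0.75 ln(1 − 0.410256) = 0.396050 ≈ 0.3961.

d(X,Y) = 0.7166, d(X,Z) = 0.5393, d(Y,Z) = 0.3961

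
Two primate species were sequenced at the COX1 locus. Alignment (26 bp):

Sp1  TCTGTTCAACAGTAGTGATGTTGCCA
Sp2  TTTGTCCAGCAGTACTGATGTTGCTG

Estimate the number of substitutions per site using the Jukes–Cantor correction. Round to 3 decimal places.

0.276

The sequences differ at 6 of 26 sites (2, 6, 9, 15, 25, 26), so p = 6/26 ≈ 0.230769.
d = −(3/4) ln(1 − 4p/3) = −0.75 ln(1 − 0.307692) = −0.75 ln(0.692308)
  = −0.75 × (-0.367724) = 0.275793 substitutions/site.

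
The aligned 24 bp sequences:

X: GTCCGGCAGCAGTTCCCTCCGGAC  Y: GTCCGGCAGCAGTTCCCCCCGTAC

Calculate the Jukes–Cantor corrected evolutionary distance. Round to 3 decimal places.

The sequences differ at 2 of 24 sites (18, 22), so p = 2/24 ≈ 0.083333.
d = −(3/4) ln(1 − 4p/3) = −0.75 ln(1 − 0.111111) = −0.75 ln(0.888889)
  = −0.75 × (-0.117783) = 0.088337 substitutions/site.

0.088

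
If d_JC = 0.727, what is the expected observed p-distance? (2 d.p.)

0.47

p = (3/4)(1 − e^(−4d/3)) = 0.75 × (1 − e^(-0.969333)) = 0.75 × (1 − 0.379336) = 0.465498.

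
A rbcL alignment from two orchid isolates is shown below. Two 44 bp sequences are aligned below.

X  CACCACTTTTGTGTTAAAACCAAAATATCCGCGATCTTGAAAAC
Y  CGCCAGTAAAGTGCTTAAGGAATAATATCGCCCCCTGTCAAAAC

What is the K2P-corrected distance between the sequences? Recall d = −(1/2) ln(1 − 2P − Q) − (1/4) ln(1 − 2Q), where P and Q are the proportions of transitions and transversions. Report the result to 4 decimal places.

0.6471

Of 44 sites, 5 differences are transitions and 14 are transversions, so P = 5/44 ≈ 0.113636 and Q = 14/44 ≈ 0.318182.
Under the Kimura two-parameter model, d = −½ ln(1 − 2P − Q) − ¼ ln(1 − 2Q).
1 − 2P − Q = 0.454546, giving −½ ln(0.454546) = 0.394228.
1 − 2Q = 0.363636, giving −¼ ln(0.363636) = 0.252900.
d = 0.394228 + 0.252900 = 0.647128.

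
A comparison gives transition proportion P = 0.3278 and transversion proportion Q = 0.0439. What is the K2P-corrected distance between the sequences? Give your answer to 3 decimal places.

Under the Kimura two-parameter model, d = −½ ln(1 − 2P − Q) − ¼ ln(1 − 2Q).
1 − 2P − Q = 0.3005, giving −½ ln(0.3005) = 0.601154.
1 − 2Q = 0.9122, giving −¼ ln(0.9122) = 0.022974.
d = 0.601154 + 0.022974 = 0.624128.

0.624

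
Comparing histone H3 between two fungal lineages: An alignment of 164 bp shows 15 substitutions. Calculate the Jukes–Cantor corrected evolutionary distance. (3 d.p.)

p = 15/164 ≈ 0.091463.
d = −(3/4) ln(1 − 4p/3) = −0.75 ln(1 − 0.121951) = −0.75 ln(0.878049)
  = −0.75 × (-0.130053) = 0.097540 substitutions/site.

0.098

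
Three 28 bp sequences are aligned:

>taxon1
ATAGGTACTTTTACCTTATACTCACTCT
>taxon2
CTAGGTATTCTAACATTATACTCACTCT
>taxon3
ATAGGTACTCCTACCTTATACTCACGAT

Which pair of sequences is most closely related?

taxon1–taxon2: 5/28 differ, p = 0.179, d = 0.204.
taxon1–taxon3: 4/28 differ, p = 0.143, d = 0.158.
taxon2–taxon3: 7/28 differ, p = 0.250, d = 0.304.
The smallest distance is between taxon1 and taxon3.

taxon1 and taxon3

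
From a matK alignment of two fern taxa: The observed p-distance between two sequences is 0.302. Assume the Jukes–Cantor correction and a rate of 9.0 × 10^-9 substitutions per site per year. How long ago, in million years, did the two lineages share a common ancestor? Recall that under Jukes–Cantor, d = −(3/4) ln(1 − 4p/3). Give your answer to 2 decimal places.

d = −(3/4) ln(1 − 4p/3) = −0.75 ln(1 − 0.402667) = −0.75 ln(0.597333)
  = −0.75 × (-0.515281) = 0.386461 substitutions/site.
Under a molecular clock d = 2μt, so t = d/(2μ) = 0.386461 / (2 × 9.0 × 10^-9) = 21.47 million years.

21.47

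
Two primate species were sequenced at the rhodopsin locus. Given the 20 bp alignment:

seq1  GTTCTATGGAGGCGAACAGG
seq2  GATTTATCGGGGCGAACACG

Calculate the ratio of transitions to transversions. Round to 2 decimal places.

Transitions are A↔G and C↔T; transversions are all other mismatches.
Transitions: 2. Transversions: 3.
R = 2/3 = 0.666666… ≈ 0.67 (to 2 d.p.).

0.67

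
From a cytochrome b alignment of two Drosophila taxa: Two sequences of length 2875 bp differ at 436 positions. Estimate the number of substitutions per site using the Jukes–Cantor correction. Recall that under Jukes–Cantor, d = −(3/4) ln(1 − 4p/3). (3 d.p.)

0.169

p = 436/2875 ≈ 0.151652.
d = −(3/4) ln(1 − 4p/3) = −0.75 ln(1 − 0.202203) = −0.75 ln(0.797797)
  = −0.75 × (-0.225901) = 0.169426 substitutions/site.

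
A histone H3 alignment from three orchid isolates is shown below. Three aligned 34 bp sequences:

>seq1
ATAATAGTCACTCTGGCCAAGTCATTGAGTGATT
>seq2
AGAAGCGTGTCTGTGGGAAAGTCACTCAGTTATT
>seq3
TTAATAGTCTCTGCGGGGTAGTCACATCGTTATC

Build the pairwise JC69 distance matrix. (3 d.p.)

d(seq1,seq2) = 0.423, d(seq1,seq3) = 0.535, d(seq2,seq3) = 0.477

seq1–seq2: 11/34 sites differ → p ≈ 0.323529, d = −0.75 ln(1 − 0.431372) = 0.423397 ≈ 0.423.
seq1–seq3: 13/34 sites differ → p ≈ 0.382353, d = −0.75 ln(1 − 0.509804) = 0.534712 ≈ 0.535.
seq2–seq3: 12/34 sites differ → p ≈ 0.352941, d = −0.75 ln(1 − 0.470588) = 0.476991 ≈ 0.477.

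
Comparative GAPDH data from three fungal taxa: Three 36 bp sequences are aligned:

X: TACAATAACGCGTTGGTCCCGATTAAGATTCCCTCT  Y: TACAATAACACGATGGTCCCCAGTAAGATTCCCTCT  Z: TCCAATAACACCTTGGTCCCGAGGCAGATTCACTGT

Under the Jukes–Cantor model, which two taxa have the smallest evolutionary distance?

X–Y: 4/36 differ, p = 0.111, d = 0.120.
X–Z: 8/36 differ, p = 0.222, d = 0.264.
Y–Z: 8/36 differ, p = 0.222, d = 0.264.
The smallest distance is between X and Y.

X and Y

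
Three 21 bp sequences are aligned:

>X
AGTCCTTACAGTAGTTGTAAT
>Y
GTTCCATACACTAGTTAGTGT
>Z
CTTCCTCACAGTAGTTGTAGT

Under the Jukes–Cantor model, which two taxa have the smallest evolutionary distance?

X–Y: 8/21 differ, p = 0.381, d = 0.532.
X–Z: 4/21 differ, p = 0.190, d = 0.220.
Y–Z: 7/21 differ, p = 0.333, d = 0.441.
The smallest distance is between X and Z.

X and Z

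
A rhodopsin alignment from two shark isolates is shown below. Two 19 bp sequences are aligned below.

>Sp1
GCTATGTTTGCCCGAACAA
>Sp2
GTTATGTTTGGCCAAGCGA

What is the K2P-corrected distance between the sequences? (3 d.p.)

0.349

Of 19 sites, 4 differences are transitions and 1 are transversions, so P = 4/19 ≈ 0.210526 and Q = 1/19 ≈ 0.052632.
Under the Kimura two-parameter model, d = −½ ln(1 − 2P − Q) − ¼ ln(1 − 2Q).
1 − 2P − Q = 0.526316, giving −½ ln(0.526316) = 0.320927.
1 − 2Q = 0.894736, giving −¼ ln(0.894736) = 0.027807.
d = 0.320927 + 0.027807 = 0.348734.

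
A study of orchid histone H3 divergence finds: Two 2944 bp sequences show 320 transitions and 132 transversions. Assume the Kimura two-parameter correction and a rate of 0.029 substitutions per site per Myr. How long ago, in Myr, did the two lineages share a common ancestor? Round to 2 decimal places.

P = 320/2944 ≈ 0.108696 and Q = 132/2944 ≈ 0.044837.
Under the Kimura two-parameter model, d = −½ ln(1 − 2P − Q) − ¼ ln(1 − 2Q).
1 − 2P − Q = 0.737771, giving −½ ln(0.737771) = 0.152061.
1 − 2Q = 0.910326, giving −¼ ln(0.910326) = 0.023488.
d = 0.152061 + 0.023488 = 0.175549.
Under a molecular clock d = 2μt, so t = d/(2μ) = 0.175549 / (2 × 0.029) = 3.03 Myr.

3.03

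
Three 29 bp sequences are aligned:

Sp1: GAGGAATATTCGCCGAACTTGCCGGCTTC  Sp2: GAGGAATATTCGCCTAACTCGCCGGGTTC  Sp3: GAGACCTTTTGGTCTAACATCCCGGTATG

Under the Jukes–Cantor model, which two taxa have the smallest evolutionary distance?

Sp1 and Sp2

Sp1–Sp2: 3/29 differ, p = 0.103, d = 0.111.
Sp1–Sp3: 12/29 differ, p = 0.414, d = 0.602.
Sp2–Sp3: 12/29 differ, p = 0.414, d = 0.602.
The smallest distance is between Sp1 and Sp2.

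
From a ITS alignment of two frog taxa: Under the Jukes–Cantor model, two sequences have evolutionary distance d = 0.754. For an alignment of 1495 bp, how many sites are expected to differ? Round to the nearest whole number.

711

Invert JC69: p = (3/4)(1 − e^(−4d/3)) = 0.75 × (1 − e^(-1.005333)) = 0.75 × (1 − 0.365923) = 0.475558.
Expected differing sites = pL ≈ 0.475558 × 1495 = 710.95921 ≈ 711.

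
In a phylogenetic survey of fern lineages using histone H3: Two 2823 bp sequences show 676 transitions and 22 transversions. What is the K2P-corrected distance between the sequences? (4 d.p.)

P = 676/2823 ≈ 0.239462 and Q = 22/2823 ≈ 0.007793.
Under the Kimura two-parameter model, d = −½ ln(1 − 2P − Q) − ¼ ln(1 − 2Q).
1 − 2P − Q = 0.513283, giving −½ ln(0.513283) = 0.333464.
1 − 2Q = 0.984414, giving −¼ ln(0.984414) = 0.003927.
d = 0.333464 + 0.003927 = 0.337391.

0.3374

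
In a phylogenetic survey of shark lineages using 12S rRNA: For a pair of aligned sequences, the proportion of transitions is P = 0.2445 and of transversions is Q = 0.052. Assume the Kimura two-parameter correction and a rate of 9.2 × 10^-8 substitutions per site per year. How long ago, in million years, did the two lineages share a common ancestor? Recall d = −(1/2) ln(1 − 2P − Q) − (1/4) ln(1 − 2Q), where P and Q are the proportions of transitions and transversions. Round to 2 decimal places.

Under the Kimura two-parameter model, d = −½ ln(1 − 2P − Q) − ¼ ln(1 − 2Q).
1 − 2P − Q = 0.459, giving −½ ln(0.459) = 0.389353.
1 − 2Q = 0.896, giving −¼ ln(0.896) = 0.027454.
d = 0.389353 + 0.027454 = 0.416807.
Under a molecular clock d = 2μt, so t = d/(2μ) = 0.416807 / (2 × 9.2 × 10^-8) = 2.27 million years.

2.27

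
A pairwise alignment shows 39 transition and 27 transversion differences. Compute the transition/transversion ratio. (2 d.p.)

1.44

R = 39/27 = 1.444444… ≈ 1.44 (to 2 d.p.).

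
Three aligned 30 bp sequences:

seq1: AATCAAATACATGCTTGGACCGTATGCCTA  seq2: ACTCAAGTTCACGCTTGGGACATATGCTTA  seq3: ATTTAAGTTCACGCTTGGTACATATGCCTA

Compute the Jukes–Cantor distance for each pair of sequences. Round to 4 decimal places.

d(seq1,seq2) = 0.3295, d(seq1,seq3) = 0.3295, d(seq2,seq3) = 0.1468

seq1–seq2: 8/30 sites differ → p ≈ 0.266667, d = −0.75 ln(1 − 0.355556) = 0.329526 ≈ 0.3295.
seq1–seq3: 8/30 sites differ → p ≈ 0.266667, d = −0.75 ln(1 − 0.355556) = 0.329526 ≈ 0.3295.
seq2–seq3: 4/30 sites differ → p ≈ 0.133333, d = −0.75 ln(1 − 0.177777) = 0.146808 ≈ 0.1468.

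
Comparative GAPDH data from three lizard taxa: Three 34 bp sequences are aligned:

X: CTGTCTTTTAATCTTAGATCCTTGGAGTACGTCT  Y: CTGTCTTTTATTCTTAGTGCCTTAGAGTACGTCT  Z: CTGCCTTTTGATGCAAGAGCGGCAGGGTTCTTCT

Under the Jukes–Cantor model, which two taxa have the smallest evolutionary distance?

X–Y: 4/34 differ, p = 0.118, d = 0.128.
X–Z: 13/34 differ, p = 0.382, d = 0.535.
Y–Z: 13/34 differ, p = 0.382, d = 0.535.
The smallest distance is between X and Y.

X and Y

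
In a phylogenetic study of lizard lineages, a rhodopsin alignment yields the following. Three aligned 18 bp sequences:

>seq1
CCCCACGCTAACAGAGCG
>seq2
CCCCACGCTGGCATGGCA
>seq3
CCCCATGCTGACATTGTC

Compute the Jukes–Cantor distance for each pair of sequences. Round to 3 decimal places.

seq1–seq2: 5/18 sites differ → p ≈ 0.277778, d = −0.75 ln(1 − 0.370371) = 0.346968 ≈ 0.347.
seq1–seq3: 6/18 sites differ → p ≈ 0.333333, d = −0.75 ln(1 − 0.444444) = 0.440839 ≈ 0.441.
seq2–seq3: 5/18 sites differ → p ≈ 0.277778, d = −0.75 ln(1 − 0.370371) = 0.346968 ≈ 0.347.

d(seq1,seq2) = 0.347, d(seq1,seq3) = 0.441, d(seq2,seq3) = 0.347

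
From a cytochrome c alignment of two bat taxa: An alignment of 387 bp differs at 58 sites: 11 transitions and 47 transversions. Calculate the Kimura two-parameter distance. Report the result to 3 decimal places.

P = 11/387 ≈ 0.028424 and Q = 47/387 ≈ 0.121447.
Under the Kimura two-parameter model, d = −½ ln(1 − 2P − Q) − ¼ ln(1 − 2Q).
1 − 2P − Q = 0.821705, giving −½ ln(0.821705) = 0.098187.
1 − 2Q = 0.757106, giving −¼ ln(0.757106) = 0.069563.
d = 0.098187 + 0.069563 = 0.167750.

0.168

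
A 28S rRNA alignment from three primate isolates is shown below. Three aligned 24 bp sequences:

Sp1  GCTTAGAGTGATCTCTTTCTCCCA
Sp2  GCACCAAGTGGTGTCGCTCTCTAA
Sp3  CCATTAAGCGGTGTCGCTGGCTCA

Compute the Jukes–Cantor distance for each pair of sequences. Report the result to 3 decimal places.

Sp1–Sp2: 10/24 sites differ → p ≈ 0.416667, d = −0.75 ln(1 − 0.555556) = 0.608198 ≈ 0.608.
Sp1–Sp3: 12/24 sites differ → p = 0.5, d = −0.75 ln(1 − 0.666667) = 0.823960 ≈ 0.824.
Sp2–Sp3: 7/24 sites differ → p ≈ 0.291667, d = −0.75 ln(1 − 0.388889) = 0.369358 ≈ 0.369.

d(Sp1,Sp2) = 0.608, d(Sp1,Sp3) = 0.824, d(Sp2,Sp3) = 0.369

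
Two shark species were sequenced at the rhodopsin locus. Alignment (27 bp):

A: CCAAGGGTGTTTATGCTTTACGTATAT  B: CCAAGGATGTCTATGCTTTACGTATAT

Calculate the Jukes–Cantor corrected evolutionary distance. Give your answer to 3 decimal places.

0.078

The sequences differ at 2 of 27 sites (7, 11), so p = 2/27 ≈ 0.074074.
d = −(3/4) ln(1 − 4p/3) = −0.75 ln(1 − 0.098765) = −0.75 ln(0.901235)
  = −0.75 × (-0.103989) = 0.077992 substitutions/site.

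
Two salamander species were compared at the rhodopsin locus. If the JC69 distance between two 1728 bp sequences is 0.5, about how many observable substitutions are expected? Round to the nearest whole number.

Invert JC69: p = (3/4)(1 − e^(−4d/3)) = 0.75 × (1 − e^(-0.666667)) = 0.75 × (1 − 0.513417) = 0.364937.
Expected differing sites = pL ≈ 0.364937 × 1728 = 630.611136 ≈ 631.

631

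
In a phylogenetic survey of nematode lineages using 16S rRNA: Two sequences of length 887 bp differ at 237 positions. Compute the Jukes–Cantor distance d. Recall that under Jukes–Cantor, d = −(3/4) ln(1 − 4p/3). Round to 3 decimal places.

p = 237/887 ≈ 0.267193.
d = −(3/4) ln(1 − 4p/3) = −0.75 ln(1 − 0.356257) = −0.75 ln(0.643743)
  = −0.75 × (-0.440456) = 0.330342 substitutions/site.

0.330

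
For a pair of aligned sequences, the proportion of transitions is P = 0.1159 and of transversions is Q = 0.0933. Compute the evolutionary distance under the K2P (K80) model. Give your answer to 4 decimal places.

0.2482

Under the Kimura two-parameter model, d = −½ ln(1 − 2P − Q) − ¼ ln(1 − 2Q).
1 − 2P − Q = 0.6749, giving −½ ln(0.6749) = 0.196595.
1 − 2Q = 0.8134, giving −¼ ln(0.8134) = 0.051633.
d = 0.196595 + 0.051633 = 0.248228.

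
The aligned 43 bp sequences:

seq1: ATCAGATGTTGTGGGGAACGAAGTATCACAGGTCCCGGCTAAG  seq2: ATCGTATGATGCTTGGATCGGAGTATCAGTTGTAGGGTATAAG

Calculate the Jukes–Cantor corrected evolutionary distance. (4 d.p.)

The sequences differ at 16 of 43 sites, so p = 16/43 ≈ 0.372093.
d = −(3/4) ln(1 − 4p/3) = −0.75 ln(1 − 0.496124) = −0.75 ln(0.503876)
  = −0.75 × (-0.685425) = 0.514069 substitutions/site.

0.5141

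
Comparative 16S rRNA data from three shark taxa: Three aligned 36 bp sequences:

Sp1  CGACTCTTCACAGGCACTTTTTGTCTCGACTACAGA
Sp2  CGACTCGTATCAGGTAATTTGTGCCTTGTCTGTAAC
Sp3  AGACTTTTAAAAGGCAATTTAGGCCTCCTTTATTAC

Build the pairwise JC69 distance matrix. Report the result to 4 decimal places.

Sp1–Sp2: 13/36 sites differ → p ≈ 0.361111, d = −0.75 ln(1 − 0.481481) = 0.492584 ≈ 0.4926.
Sp1–Sp3: 15/36 sites differ → p ≈ 0.416667, d = −0.75 ln(1 − 0.555556) = 0.608198 ≈ 0.6082.
Sp2–Sp3: 13/36 sites differ → p ≈ 0.361111, d = −0.75 ln(1 − 0.481481) = 0.492584 ≈ 0.4926.

d(Sp1,Sp2) = 0.4926, d(Sp1,Sp3) = 0.6082, d(Sp2,Sp3) = 0.4926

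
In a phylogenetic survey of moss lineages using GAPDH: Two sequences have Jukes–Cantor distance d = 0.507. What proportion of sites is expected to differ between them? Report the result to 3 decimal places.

p = (3/4)(1 − e^(−4d/3)) = 0.75 × (1 − e^(-0.676)) = 0.75 × (1 − 0.508648) = 0.368514.

0.369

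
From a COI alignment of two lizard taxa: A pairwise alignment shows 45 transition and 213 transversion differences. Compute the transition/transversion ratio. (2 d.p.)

R = 45/213 = 0.211267… ≈ 0.21 (to 2 d.p.).

0.21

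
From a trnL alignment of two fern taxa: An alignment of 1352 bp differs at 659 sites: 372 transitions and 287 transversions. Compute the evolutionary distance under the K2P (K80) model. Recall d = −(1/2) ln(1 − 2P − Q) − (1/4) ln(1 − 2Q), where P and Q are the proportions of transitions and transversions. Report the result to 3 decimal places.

P = 372/1352 ≈ 0.275148 and Q = 287/1352 ≈ 0.212278.
Under the Kimura two-parameter model, d = −½ ln(1 − 2P − Q) − ¼ ln(1 − 2Q).
1 − 2P − Q = 0.237426, giving −½ ln(0.237426) = 0.718950.
1 − 2Q = 0.575444, giving −¼ ln(0.575444) = 0.138153.
d = 0.718950 + 0.138153 = 0.857103.

0.857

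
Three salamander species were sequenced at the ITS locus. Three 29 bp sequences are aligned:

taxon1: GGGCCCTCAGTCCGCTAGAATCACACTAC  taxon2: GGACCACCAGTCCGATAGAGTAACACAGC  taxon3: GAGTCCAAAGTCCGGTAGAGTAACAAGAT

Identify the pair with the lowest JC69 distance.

taxon1–taxon2: 8/29 differ, p = 0.276, d = 0.344.
taxon1–taxon3: 10/29 differ, p = 0.345, d = 0.462.
taxon2–taxon3: 11/29 differ, p = 0.379, d = 0.529.
The smallest distance is between taxon1 and taxon2.

taxon1 and taxon2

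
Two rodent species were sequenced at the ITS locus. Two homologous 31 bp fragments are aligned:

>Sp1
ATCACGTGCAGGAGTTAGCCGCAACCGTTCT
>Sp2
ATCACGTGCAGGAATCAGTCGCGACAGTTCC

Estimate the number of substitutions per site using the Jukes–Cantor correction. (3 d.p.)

The sequences differ at 6 of 31 sites (14, 16, 19, 23, 26, 31), so p = 6/31 ≈ 0.193548.
d = −(3/4) ln(1 − 4p/3) = −0.75 ln(1 − 0.258064) = −0.75 ln(0.741936)
  = −0.75 × (-0.298492) = 0.223869 substitutions/site.

0.224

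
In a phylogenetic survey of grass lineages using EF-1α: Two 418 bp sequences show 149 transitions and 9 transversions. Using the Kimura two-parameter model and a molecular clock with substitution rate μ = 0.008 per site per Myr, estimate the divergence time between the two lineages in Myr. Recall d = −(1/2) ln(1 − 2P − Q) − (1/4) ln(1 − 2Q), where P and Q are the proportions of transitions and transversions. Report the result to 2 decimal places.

42.12

P = 149/418 ≈ 0.356459 and Q = 9/418 ≈ 0.021531.
Under the Kimura two-parameter model, d = −½ ln(1 − 2P − Q) − ¼ ln(1 − 2Q).
1 − 2P − Q = 0.265551, giving −½ ln(0.265551) = 0.662974.
1 − 2Q = 0.956938, giving −¼ ln(0.956938) = 0.011004.
d = 0.662974 + 0.011004 = 0.673978.
Under a molecular clock d = 2μt, so t = d/(2μ) = 0.673978 / (2 × 0.008) = 42.12 Myr.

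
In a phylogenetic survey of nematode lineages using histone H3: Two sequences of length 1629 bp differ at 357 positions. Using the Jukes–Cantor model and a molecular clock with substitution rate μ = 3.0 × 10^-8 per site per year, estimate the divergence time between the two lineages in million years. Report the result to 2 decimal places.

4.32

p = 357/1629 ≈ 0.219153.
d = −(3/4) ln(1 − 4p/3) = −0.75 ln(1 − 0.292204) = −0.75 ln(0.707796)
  = −0.75 × (-0.345599) = 0.259199 substitutions/site.
Under a molecular clock d = 2μt, so t = d/(2μ) = 0.259199 / (2 × 3.0 × 10^-8) = 4.32 million years.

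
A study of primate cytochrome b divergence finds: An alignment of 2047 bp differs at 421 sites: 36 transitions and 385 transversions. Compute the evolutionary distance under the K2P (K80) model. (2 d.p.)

0.24

P = 36/2047 ≈ 0.017587 and Q = 385/2047 ≈ 0.18808.
Under the Kimura two-parameter model, d = −½ ln(1 − 2P − Q) − ¼ ln(1 − 2Q).
1 − 2P − Q = 0.776746, giving −½ ln(0.776746) = 0.126321.
1 − 2Q = 0.62384, giving −¼ ln(0.62384) = 0.117965.
d = 0.126321 + 0.117965 = 0.244286.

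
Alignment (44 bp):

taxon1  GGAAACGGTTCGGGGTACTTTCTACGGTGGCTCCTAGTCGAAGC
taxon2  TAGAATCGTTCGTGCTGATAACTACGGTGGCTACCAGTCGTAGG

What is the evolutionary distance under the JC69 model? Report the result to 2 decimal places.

The sequences differ at 15 of 44 sites, so p = 15/44 ≈ 0.340909.
d = −(3/4) ln(1 − 4p/3) = −0.75 ln(1 − 0.454545) = −0.75 ln(0.545455)
  = −0.75 × (-0.606135) = 0.454601 substitutions/site.

0.45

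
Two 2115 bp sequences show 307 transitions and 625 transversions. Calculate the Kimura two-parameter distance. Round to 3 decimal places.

0.664

P = 307/2115 ≈ 0.145154 and Q = 625/2115 ≈ 0.295508.
Under the Kimura two-parameter model, d = −½ ln(1 − 2P − Q) − ¼ ln(1 − 2Q).
1 − 2P − Q = 0.414184, giving −½ ln(0.414184) = 0.440722.
1 − 2Q = 0.408984, giving −¼ ln(0.408984) = 0.223520.
d = 0.440722 + 0.223520 = 0.664242.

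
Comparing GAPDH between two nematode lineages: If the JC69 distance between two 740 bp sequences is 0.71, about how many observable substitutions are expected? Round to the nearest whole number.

340

Invert JC69: p = (3/4)(1 − e^(−4d/3)) = 0.75 × (1 − e^(-0.946667)) = 0.75 × (1 − 0.388032) = 0.458976.
Expected differing sites = pL ≈ 0.458976 × 740 = 339.64224 ≈ 340.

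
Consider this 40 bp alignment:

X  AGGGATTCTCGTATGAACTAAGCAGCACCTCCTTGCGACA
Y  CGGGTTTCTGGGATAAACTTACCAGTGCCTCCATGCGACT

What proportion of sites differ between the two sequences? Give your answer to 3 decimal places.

The sequences differ at 11 of 40 positions.
p = 11/40 = 0.275.

0.275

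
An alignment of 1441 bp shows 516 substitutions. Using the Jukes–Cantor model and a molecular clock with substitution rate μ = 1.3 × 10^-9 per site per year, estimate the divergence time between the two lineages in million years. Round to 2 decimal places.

187.22

p = 516/1441 ≈ 0.358085.
d = −(3/4) ln(1 − 4p/3) = −0.75 ln(1 − 0.477447) = −0.75 ln(0.522553)
  = −0.75 × (-0.649029) = 0.486772 substitutions/site.
Under a molecular clock d = 2μt, so t = d/(2μ) = 0.486772 / (2 × 1.3 × 10^-9) = 187.22 million years.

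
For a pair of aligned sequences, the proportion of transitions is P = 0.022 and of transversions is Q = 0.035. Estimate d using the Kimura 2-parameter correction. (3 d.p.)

Under the Kimura two-parameter model, d = −½ ln(1 − 2P − Q) − ¼ ln(1 − 2Q).
1 − 2P − Q = 0.921, giving −½ ln(0.921) = 0.041148.
1 − 2Q = 0.93, giving −¼ ln(0.93) = 0.018143.
d = 0.041148 + 0.018143 = 0.059291.

0.059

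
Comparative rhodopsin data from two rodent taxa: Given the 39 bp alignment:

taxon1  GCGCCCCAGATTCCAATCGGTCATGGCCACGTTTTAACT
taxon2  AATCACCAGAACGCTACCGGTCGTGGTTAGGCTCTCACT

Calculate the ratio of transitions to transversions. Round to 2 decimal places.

Transitions are A↔G and C↔T; transversions are all other mismatches.
Transitions: 8. Transversions: 8.
R = 8/8 = 1.00.

1.00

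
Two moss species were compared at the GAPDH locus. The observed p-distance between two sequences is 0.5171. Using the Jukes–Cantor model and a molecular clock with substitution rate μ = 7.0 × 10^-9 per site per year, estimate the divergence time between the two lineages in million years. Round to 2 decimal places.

62.65

d = −(3/4) ln(1 − 4p/3) = −0.75 ln(1 − 0.689467) = −0.75 ln(0.310533)
  = −0.75 × (-1.169465) = 0.877099 substitutions/site.
Under a molecular clock d = 2μt, so t = d/(2μ) = 0.877099 / (2 × 7.0 × 10^-9) = 62.65 million years.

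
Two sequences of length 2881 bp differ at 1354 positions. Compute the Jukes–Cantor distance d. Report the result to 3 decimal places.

p = 1354/2881 ≈ 0.469976.
d = −(3/4) ln(1 − 4p/3) = −0.75 ln(1 − 0.626635) = −0.75 ln(0.373365)
  = −0.75 × (-0.985199) = 0.738899 substitutions/site.

0.739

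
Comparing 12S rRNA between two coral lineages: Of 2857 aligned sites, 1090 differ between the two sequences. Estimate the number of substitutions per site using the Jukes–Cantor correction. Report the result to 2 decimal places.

0.53

p = 1090/2857 ≈ 0.381519.
d = −(3/4) ln(1 − 4p/3) = −0.75 ln(1 − 0.508692) = −0.75 ln(0.491308)
  = −0.75 × (-0.710684) = 0.533013 substitutions/site.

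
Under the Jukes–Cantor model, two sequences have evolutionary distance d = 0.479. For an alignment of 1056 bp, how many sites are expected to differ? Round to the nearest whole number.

Invert JC69: p = (3/4)(1 − e^(−4d/3)) = 0.75 × (1 − e^(-0.638667)) = 0.75 × (1 − 0.527996) = 0.354003.
Expected differing sites = pL ≈ 0.354003 × 1056 = 373.827168 ≈ 374.

374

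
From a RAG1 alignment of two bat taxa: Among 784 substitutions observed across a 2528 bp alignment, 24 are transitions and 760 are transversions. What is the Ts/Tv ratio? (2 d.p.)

0.03

R = 24/760 = 0.031578… ≈ 0.03 (to 2 d.p.).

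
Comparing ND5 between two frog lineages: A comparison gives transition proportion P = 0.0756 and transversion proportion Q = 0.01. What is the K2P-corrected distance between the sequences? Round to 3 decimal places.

0.093

Under the Kimura two-parameter model, d = −½ ln(1 − 2P − Q) − ¼ ln(1 − 2Q).
1 − 2P − Q = 0.8388, giving −½ ln(0.8388) = 0.087891.
1 − 2Q = 0.98, giving −¼ ln(0.98) = 0.005051.
d = 0.087891 + 0.005051 = 0.092942.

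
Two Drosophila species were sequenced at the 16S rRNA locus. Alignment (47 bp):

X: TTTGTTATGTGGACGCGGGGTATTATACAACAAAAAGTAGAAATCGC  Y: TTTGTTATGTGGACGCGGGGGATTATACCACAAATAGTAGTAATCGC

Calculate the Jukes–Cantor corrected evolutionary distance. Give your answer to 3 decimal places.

The sequences differ at 4 of 47 sites (21, 29, 35, 41), so p = 4/47 ≈ 0.085106.
d = −(3/4) ln(1 − 4p/3) = −0.75 ln(1 − 0.113475) = −0.75 ln(0.886525)
  = −0.75 × (-0.120446) = 0.090335 substitutions/site.

0.090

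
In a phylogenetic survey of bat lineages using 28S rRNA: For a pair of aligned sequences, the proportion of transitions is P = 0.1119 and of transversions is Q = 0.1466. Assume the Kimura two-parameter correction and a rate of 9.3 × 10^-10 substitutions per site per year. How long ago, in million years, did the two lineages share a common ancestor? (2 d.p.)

Under the Kimura two-parameter model, d = −½ ln(1 − 2P − Q) − ¼ ln(1 − 2Q).
1 − 2P − Q = 0.6296, giving −½ ln(0.6296) = 0.231335.
1 − 2Q = 0.7068, giving −¼ ln(0.7068) = 0.086752.
d = 0.231335 + 0.086752 = 0.318087.
Under a molecular clock d = 2μt, so t = d/(2μ) = 0.318087 / (2 × 9.3 × 10^-10) = 171.01 million years.

171.01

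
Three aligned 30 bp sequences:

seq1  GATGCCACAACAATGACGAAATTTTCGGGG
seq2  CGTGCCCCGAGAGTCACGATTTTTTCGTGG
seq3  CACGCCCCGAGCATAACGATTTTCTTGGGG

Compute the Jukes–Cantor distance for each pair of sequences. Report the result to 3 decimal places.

d(seq1,seq2) = 0.441, d(seq1,seq3) = 0.503, d(seq2,seq3) = 0.330

seq1–seq2: 10/30 sites differ → p ≈ 0.333333, d = −0.75 ln(1 − 0.444444) = 0.440839 ≈ 0.441.
seq1–seq3: 11/30 sites differ → p ≈ 0.366667, d = −0.75 ln(1 − 0.488889) = 0.503376 ≈ 0.503.
seq2–seq3: 8/30 sites differ → p ≈ 0.266667, d = −0.75 ln(1 − 0.355556) = 0.329526 ≈ 0.330.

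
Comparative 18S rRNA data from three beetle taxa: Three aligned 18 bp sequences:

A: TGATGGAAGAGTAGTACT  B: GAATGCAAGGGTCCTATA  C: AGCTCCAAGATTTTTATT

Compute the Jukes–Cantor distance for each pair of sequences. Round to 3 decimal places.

A–B: 8/18 sites differ → p ≈ 0.444444, d = −0.75 ln(1 − 0.592592) = 0.673455 ≈ 0.673.
A–C: 8/18 sites differ → p ≈ 0.444444, d = −0.75 ln(1 − 0.592592) = 0.673455 ≈ 0.673.
B–C: 9/18 sites differ → p = 0.5, d = −0.75 ln(1 − 0.666667) = 0.823960 ≈ 0.824.

d(A,B) = 0.673, d(A,C) = 0.673, d(B,C) = 0.824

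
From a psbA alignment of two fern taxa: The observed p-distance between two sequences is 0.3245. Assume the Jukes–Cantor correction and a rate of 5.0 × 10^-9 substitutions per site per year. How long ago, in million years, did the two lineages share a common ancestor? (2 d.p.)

42.51

d = −(3/4) ln(1 − 4p/3) = −0.75 ln(1 − 0.432667) = −0.75 ln(0.567333)
  = −0.75 × (-0.566809) = 0.425107 substitutions/site.
Under a molecular clock d = 2μt, so t = d/(2μ) = 0.425107 / (2 × 5.0 × 10^-9) = 42.51 million years.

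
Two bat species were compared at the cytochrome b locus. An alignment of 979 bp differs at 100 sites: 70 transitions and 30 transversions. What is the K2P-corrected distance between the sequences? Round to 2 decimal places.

0.11

P = 70/979 ≈ 0.071502 and Q = 30/979 ≈ 0.030644.
Under the Kimura two-parameter model, d = −½ ln(1 − 2P − Q) − ¼ ln(1 − 2Q).
1 − 2P − Q = 0.826352, giving −½ ln(0.826352) = 0.095367.
1 − 2Q = 0.938712, giving −¼ ln(0.938712) = 0.015812.
d = 0.095367 + 0.015812 = 0.111179.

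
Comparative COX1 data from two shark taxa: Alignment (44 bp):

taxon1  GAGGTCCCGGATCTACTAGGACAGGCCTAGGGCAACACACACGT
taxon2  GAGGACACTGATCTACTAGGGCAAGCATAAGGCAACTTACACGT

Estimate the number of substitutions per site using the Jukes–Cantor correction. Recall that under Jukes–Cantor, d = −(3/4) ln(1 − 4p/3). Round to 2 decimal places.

The sequences differ at 9 of 44 sites (5, 7, 9, 21, 24, 27, 30, 37, 38), so p = 9/44 ≈ 0.204545.
d = −(3/4) ln(1 − 4p/3) = −0.75 ln(1 − 0.272727) = −0.75 ln(0.727273)
  = −0.75 × (-0.318453) = 0.238840 substitutions/site.

0.24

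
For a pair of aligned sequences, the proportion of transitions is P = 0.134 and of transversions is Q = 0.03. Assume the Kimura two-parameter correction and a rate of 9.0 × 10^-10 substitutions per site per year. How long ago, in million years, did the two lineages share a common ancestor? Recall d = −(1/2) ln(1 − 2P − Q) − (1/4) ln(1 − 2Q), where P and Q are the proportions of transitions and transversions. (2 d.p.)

Under the Kimura two-parameter model, d = −½ ln(1 − 2P − Q) − ¼ ln(1 − 2Q).
1 − 2P − Q = 0.702, giving −½ ln(0.702) = 0.176911.
1 − 2Q = 0.94, giving −¼ ln(0.94) = 0.015469.
d = 0.176911 + 0.015469 = 0.192380.
Under a molecular clock d = 2μt, so t = d/(2μ) = 0.192380 / (2 × 9.0 × 10^-10) = 106.88 million years.

106.88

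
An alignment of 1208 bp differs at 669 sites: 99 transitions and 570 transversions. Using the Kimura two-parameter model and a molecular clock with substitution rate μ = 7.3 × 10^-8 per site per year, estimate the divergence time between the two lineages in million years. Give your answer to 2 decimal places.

8.39

P = 99/1208 ≈ 0.081954 and Q = 570/1208 ≈ 0.471854.
Under the Kimura two-parameter model, d = −½ ln(1 − 2P − Q) − ¼ ln(1 − 2Q).
1 − 2P − Q = 0.364238, giving −½ ln(0.364238) = 0.504974.
1 − 2Q = 0.056292, giving −¼ ln(0.056292) = 0.719301.
d = 0.504974 + 0.719301 = 1.224275.
Under a molecular clock d = 2μt, so t = d/(2μ) = 1.224275 / (2 × 7.3 × 10^-8) = 8.39 million years.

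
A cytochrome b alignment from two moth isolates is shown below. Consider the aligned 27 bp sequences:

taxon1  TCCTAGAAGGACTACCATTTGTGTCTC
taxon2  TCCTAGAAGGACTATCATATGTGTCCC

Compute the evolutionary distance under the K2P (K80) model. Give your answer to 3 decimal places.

0.122

Of 27 sites, 2 differences are transitions and 1 are transversions, so P = 2/27 ≈ 0.074074 and Q = 1/27 ≈ 0.037037.
Under the Kimura two-parameter model, d = −½ ln(1 − 2P − Q) − ¼ ln(1 − 2Q).
1 − 2P − Q = 0.814815, giving −½ ln(0.814815) = 0.102397.
1 − 2Q = 0.925926, giving −¼ ln(0.925926) = 0.019240.
d = 0.102397 + 0.019240 = 0.121637.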